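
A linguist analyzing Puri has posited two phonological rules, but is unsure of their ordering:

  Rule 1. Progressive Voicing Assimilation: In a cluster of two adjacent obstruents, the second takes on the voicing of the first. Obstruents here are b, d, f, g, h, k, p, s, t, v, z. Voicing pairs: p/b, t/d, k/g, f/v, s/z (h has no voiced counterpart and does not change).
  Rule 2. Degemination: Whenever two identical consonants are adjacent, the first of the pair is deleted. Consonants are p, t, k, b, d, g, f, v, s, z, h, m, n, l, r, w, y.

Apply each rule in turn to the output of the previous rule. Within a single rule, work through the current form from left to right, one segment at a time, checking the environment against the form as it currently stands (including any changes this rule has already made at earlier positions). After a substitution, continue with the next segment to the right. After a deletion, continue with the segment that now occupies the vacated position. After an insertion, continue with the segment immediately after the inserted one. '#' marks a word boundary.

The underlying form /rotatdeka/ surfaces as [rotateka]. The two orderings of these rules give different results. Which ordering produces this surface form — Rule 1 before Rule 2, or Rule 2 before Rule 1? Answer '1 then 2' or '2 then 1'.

1 then 2

Order 1 then 2:
  1 Progressive Voicing Assimilation: [rotatdeka] → [rotatteka]
  2 Degemination: [rotatteka] → [rotateka]
  result: [rotateka]
Order 2 then 1:
  2 Degemination: no change — [rotatdeka]
  1 Progressive Voicing Assimilation: [rotatdeka] → [rotatteka]
  result: [rotatteka]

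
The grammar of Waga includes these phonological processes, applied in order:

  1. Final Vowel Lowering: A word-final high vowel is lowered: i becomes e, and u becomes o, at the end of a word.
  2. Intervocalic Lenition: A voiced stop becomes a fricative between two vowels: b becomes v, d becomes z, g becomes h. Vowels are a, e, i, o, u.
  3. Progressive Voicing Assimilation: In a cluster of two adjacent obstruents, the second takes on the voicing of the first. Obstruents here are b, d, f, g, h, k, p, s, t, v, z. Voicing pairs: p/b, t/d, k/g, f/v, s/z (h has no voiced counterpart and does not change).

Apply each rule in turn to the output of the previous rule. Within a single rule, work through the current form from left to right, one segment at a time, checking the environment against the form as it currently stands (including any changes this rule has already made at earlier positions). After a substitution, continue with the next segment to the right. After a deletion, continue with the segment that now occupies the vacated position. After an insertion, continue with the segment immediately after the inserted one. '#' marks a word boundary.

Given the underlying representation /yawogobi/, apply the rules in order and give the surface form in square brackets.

1 Final Vowel Lowering: [yawogobi] → [yawogobe]
2 Intervocalic Lenition: [yawogobe] → [yawohove]
3 Progressive Voicing Assimilation: no change — [yawohove]

[yawohove]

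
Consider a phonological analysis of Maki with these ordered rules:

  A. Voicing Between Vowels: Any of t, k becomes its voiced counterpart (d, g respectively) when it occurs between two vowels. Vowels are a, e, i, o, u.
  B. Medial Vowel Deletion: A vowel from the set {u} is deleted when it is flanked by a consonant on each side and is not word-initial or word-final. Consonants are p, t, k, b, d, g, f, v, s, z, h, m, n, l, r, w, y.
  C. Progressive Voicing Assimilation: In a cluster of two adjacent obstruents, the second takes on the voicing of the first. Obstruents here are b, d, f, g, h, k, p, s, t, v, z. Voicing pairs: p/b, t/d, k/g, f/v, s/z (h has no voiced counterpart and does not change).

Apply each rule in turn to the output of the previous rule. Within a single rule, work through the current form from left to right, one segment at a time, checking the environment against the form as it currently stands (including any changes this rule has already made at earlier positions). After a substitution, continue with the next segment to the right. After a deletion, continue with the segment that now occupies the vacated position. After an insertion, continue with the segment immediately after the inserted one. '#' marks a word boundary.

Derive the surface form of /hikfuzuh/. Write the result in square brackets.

A Voicing Between Vowels: no change — [hikfuzuh]
B Medial Vowel Deletion: [hikfuzuh] → [hikfzh]
C Progressive Voicing Assimilation: [hikfzh] → [hikfsh]

[hikfsh]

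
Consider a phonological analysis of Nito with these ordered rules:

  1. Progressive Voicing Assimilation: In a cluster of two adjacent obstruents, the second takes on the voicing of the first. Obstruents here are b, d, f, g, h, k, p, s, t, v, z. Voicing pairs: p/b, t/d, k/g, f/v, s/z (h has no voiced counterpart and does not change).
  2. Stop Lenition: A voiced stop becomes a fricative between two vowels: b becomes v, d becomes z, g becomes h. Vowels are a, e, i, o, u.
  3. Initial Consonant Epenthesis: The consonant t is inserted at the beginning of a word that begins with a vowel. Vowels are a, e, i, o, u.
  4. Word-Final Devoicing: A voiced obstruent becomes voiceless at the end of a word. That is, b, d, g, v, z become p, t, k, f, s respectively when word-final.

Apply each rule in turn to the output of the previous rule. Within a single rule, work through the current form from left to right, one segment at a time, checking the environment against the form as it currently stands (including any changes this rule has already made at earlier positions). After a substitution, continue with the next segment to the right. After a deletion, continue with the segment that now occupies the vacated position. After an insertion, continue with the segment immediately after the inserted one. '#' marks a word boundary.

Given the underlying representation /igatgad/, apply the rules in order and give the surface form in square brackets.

[tihatkat]

1 Progressive Voicing Assimilation: [igatgad] → [igatkad]
2 Stop Lenition: [igatkad] → [ihatkad]
3 Initial Consonant Epenthesis: [ihatkad] → [tihatkad]
4 Word-Final Devoicing: [tihatkad] → [tihatkat]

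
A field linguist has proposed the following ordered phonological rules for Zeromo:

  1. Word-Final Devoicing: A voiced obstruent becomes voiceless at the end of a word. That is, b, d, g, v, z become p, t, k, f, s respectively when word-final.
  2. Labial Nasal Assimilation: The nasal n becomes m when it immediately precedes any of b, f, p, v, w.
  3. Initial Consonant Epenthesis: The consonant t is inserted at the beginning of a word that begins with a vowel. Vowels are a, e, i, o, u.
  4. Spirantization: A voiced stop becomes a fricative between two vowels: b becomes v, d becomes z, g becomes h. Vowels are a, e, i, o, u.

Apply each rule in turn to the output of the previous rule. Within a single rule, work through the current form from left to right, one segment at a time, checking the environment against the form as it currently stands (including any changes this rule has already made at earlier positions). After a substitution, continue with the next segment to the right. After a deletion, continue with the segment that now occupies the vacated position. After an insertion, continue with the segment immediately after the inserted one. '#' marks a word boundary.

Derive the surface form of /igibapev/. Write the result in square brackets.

[tihivapef]

1 Word-Final Devoicing: [igibapev] → [igibapef]
2 Labial Nasal Assimilation: no change — [igibapef]
3 Initial Consonant Epenthesis: [igibapef] → [tigibapef]
4 Spirantization: [tigibapef] → [tihivapef]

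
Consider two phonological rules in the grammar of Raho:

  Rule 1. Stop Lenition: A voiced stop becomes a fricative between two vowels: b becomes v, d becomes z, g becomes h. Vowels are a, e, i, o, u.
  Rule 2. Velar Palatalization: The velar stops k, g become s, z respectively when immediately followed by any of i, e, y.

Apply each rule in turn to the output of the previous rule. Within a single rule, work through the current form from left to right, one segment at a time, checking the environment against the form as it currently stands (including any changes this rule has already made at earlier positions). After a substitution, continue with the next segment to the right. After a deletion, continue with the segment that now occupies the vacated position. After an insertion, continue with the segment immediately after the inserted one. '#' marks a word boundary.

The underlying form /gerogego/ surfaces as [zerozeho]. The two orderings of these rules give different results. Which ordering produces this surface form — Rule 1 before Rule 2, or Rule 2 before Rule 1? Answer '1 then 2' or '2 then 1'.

Order 1 then 2:
  1 Stop Lenition: [gerogego] → [geroheho]
  2 Velar Palatalization: [geroheho] → [zeroheho]
  result: [zeroheho]
Order 2 then 1:
  2 Velar Palatalization: [gerogego] → [zerozego]
  1 Stop Lenition: [zerozego] → [zerozeho]
  result: [zerozeho]

2 then 1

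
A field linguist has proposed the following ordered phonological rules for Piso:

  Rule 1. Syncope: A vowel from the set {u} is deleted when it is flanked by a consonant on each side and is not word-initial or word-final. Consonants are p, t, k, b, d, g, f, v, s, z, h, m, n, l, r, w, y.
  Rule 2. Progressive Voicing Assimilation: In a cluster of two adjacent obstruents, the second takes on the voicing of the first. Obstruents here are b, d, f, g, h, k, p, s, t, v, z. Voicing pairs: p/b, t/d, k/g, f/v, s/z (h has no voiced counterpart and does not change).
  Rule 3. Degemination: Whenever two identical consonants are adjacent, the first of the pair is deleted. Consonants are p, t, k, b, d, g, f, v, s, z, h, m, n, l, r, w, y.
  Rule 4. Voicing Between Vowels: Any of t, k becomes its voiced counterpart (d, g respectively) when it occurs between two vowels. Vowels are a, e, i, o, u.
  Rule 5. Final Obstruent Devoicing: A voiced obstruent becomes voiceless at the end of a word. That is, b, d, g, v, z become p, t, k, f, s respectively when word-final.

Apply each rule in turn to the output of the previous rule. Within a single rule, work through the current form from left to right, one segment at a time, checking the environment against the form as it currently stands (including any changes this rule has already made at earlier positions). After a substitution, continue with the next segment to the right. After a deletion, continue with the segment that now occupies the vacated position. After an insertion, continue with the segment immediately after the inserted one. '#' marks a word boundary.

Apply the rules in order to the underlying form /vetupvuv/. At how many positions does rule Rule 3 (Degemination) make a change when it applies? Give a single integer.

1

Rule 1 Syncope: [vetupvuv] → [vetpvv]
Rule 2 Progressive Voicing Assimilation: [vetpvv] → [vetpff]
Rule 3 Degemination: [vetpff] → [vetpf]
Rule 4 Voicing Between Vowels: no change — [vetpf]
Rule 5 Final Obstruent Devoicing: no change — [vetpf]
Rule Rule 3 changed 1 position(s).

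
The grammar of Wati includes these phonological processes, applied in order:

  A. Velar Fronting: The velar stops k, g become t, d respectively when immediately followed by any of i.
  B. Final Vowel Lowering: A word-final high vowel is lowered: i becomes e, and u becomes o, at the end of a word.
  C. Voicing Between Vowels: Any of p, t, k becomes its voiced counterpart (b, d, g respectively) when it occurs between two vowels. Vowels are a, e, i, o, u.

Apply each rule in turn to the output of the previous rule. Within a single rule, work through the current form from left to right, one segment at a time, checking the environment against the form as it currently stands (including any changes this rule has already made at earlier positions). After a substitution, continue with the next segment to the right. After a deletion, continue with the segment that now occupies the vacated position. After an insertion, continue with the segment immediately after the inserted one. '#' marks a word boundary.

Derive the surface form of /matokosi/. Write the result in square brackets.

A Velar Fronting: no change — [matokosi]
B Final Vowel Lowering: [matokosi] → [matokose]
C Voicing Between Vowels: [matokose] → [madogose]

[madogose]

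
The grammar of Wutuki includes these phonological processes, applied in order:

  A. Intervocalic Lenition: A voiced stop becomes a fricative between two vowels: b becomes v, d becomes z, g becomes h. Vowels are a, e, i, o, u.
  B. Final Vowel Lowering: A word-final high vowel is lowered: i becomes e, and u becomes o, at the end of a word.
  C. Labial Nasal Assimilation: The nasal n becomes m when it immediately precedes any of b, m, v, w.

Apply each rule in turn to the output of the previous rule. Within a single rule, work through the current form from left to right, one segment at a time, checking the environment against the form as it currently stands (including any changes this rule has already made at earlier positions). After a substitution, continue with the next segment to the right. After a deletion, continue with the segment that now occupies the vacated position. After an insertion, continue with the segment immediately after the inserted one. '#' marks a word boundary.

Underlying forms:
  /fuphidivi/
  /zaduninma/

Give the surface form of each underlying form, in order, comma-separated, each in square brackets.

/fuphidivi/:
  A Intervocalic Lenition: [fuphidivi] → [fuphizivi]
  B Final Vowel Lowering: [fuphizivi] → [fuphizive]
  C Labial Nasal Assimilation: no change — [fuphizive]
/zaduninma/:
  A Intervocalic Lenition: [zaduninma] → [zazuninma]
  B Final Vowel Lowering: no change — [zazuninma]
  C Labial Nasal Assimilation: [zazuninma] → [zazunimma]

[fuphizive], [zazunimma]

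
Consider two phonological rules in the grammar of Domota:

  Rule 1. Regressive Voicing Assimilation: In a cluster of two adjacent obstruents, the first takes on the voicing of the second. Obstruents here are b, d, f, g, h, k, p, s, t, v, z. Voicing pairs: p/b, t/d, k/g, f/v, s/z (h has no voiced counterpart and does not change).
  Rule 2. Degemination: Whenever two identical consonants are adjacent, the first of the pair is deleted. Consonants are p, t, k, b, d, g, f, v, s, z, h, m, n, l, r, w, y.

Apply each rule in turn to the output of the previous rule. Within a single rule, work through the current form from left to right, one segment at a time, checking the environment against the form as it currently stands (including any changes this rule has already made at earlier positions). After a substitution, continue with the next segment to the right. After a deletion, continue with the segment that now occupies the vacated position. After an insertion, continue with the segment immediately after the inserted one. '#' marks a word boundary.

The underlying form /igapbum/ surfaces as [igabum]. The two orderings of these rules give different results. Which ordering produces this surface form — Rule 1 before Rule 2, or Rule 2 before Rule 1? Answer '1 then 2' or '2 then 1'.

Order 1 then 2:
  1 Regressive Voicing Assimilation: [igapbum] → [igabbum]
  2 Degemination: [igabbum] → [igabum]
  result: [igabum]
Order 2 then 1:
  2 Degemination: no change — [igapbum]
  1 Regressive Voicing Assimilation: [igapbum] → [igabbum]
  result: [igabbum]

1 then 2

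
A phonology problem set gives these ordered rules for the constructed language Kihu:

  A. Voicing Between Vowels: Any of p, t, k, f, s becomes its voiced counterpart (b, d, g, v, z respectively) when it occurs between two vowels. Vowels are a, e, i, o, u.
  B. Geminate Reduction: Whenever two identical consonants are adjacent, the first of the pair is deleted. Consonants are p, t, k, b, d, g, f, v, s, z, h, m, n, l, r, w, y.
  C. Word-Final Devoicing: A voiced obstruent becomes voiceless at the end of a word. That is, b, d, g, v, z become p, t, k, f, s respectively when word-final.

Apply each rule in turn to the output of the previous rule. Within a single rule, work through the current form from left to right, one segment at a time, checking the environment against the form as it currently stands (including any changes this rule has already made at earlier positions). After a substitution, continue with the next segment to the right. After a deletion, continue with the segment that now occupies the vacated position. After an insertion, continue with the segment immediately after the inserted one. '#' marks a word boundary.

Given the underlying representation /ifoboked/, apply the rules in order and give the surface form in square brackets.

[ivoboget]

A Voicing Between Vowels: [ifoboked] → [ivoboged]
B Geminate Reduction: no change — [ivoboged]
C Word-Final Devoicing: [ivoboged] → [ivoboget]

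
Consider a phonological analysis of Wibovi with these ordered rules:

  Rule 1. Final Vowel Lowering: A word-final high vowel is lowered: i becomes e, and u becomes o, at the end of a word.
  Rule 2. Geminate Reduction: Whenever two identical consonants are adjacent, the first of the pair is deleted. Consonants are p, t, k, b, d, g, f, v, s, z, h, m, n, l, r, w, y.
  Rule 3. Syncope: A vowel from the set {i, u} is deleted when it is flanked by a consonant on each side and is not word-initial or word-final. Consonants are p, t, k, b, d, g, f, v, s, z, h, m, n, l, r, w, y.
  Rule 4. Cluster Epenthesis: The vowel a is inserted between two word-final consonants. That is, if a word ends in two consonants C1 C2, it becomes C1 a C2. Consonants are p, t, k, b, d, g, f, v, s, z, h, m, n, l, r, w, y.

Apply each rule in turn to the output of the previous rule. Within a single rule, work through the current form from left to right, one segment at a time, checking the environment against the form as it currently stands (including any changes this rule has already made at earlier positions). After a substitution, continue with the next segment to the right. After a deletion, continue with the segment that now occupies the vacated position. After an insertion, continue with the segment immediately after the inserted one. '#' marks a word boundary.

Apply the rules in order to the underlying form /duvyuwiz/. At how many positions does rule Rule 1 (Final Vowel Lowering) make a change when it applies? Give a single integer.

0

Rule 1 Final Vowel Lowering: no change — [duvyuwiz]
Rule 2 Geminate Reduction: no change — [duvyuwiz]
Rule 3 Syncope: [duvyuwiz] → [dvywz]
Rule 4 Cluster Epenthesis: [dvywz] → [dvywaz]
Rule Rule 1 changed 0 position(s).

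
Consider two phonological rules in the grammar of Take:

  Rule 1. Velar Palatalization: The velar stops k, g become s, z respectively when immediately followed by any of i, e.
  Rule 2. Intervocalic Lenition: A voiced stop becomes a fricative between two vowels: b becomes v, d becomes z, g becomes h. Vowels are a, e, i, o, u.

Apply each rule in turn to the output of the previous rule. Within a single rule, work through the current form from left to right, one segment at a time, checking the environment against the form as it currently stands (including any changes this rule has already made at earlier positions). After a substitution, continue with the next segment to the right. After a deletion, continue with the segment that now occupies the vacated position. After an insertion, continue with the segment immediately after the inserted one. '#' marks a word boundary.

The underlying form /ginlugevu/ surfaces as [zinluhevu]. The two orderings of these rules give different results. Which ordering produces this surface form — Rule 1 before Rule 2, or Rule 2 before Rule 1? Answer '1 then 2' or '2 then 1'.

2 then 1

Order 1 then 2:
  1 Velar Palatalization: [ginlugevu] → [zinluzevu]
  2 Intervocalic Lenition: no change — [zinluzevu]
  result: [zinluzevu]
Order 2 then 1:
  2 Intervocalic Lenition: [ginlugevu] → [ginluhevu]
  1 Velar Palatalization: [ginluhevu] → [zinluhevu]
  result: [zinluhevu]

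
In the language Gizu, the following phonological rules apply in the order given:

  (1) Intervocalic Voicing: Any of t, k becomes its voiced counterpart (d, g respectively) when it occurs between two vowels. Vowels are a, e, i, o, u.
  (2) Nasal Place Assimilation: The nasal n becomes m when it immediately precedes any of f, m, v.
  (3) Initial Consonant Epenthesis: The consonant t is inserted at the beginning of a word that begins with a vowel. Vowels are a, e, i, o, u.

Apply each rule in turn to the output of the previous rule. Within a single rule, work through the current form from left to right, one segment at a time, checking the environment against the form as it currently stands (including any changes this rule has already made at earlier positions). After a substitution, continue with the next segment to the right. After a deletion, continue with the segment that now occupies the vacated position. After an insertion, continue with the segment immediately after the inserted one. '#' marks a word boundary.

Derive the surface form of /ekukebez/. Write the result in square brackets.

(1) Intervocalic Voicing: [ekukebez] → [egugebez]
(2) Nasal Place Assimilation: no change — [egugebez]
(3) Initial Consonant Epenthesis: [egugebez] → [tegugebez]

[tegugebez]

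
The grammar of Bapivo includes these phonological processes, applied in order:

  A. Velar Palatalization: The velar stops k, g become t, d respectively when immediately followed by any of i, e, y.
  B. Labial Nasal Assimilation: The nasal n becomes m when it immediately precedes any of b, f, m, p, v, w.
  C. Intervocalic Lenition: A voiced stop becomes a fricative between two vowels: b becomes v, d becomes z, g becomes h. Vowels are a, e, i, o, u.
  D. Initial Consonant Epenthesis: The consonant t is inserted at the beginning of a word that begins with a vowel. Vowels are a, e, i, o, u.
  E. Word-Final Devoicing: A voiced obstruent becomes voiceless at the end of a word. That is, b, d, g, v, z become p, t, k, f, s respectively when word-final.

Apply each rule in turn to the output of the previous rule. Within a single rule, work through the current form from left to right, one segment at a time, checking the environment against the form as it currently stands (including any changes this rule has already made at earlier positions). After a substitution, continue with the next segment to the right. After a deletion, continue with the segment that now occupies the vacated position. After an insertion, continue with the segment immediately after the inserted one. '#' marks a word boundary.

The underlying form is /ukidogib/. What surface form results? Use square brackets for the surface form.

[tutizozip]

A Velar Palatalization: [ukidogib] → [utidodib]
B Labial Nasal Assimilation: no change — [utidodib]
C Intervocalic Lenition: [utidodib] → [utizozib]
D Initial Consonant Epenthesis: [utizozib] → [tutizozib]
E Word-Final Devoicing: [tutizozib] → [tutizozip]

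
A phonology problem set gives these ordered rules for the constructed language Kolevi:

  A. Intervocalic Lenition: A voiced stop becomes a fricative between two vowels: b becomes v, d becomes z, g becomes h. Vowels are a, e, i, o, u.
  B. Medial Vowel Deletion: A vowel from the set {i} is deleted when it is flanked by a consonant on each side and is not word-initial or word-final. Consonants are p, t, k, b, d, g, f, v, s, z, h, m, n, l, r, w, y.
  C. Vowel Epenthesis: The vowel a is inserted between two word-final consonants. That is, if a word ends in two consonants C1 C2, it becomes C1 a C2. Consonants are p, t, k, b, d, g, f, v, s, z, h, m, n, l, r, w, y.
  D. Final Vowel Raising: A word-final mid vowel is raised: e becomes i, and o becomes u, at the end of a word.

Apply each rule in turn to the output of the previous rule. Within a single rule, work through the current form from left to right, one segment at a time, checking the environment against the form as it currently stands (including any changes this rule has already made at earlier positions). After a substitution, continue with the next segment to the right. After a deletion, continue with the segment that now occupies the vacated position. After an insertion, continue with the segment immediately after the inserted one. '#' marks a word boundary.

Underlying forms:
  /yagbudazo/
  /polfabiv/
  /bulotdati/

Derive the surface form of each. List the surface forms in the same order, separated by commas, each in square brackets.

[yagbuzazu], [polfavav], [bulotdati]

/yagbudazo/:
  A Intervocalic Lenition: [yagbudazo] → [yagbuzazo]
  B Medial Vowel Deletion: no change — [yagbuzazo]
  C Vowel Epenthesis: no change — [yagbuzazo]
  D Final Vowel Raising: [yagbuzazo] → [yagbuzazu]
/polfabiv/:
  A Intervocalic Lenition: [polfabiv] → [polfaviv]
  B Medial Vowel Deletion: [polfaviv] → [polfavv]
  C Vowel Epenthesis: [polfavv] → [polfavav]
  D Final Vowel Raising: no change — [polfavav]
/bulotdati/:
  A Intervocalic Lenition: no change — [bulotdati]
  B Medial Vowel Deletion: no change — [bulotdati]
  C Vowel Epenthesis: no change — [bulotdati]
  D Final Vowel Raising: no change — [bulotdati]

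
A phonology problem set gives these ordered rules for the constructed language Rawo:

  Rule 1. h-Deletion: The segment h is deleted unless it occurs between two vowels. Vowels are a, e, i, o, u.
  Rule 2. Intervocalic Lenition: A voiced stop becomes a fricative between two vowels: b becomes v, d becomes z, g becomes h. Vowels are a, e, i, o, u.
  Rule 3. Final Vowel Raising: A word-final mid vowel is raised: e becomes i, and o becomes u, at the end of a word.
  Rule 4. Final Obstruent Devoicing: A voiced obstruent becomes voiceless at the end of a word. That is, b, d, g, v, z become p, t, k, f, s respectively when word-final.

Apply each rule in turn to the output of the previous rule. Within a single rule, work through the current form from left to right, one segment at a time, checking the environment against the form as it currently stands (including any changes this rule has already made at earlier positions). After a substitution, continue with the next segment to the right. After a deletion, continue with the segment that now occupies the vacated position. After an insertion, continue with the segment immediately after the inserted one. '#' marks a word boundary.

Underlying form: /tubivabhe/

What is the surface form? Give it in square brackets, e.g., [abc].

Rule 1 h-Deletion: [tubivabhe] → [tubivabe]
Rule 2 Intervocalic Lenition: [tubivabe] → [tuvivave]
Rule 3 Final Vowel Raising: [tuvivave] → [tuvivavi]
Rule 4 Final Obstruent Devoicing: no change — [tuvivavi]

[tuvivavi]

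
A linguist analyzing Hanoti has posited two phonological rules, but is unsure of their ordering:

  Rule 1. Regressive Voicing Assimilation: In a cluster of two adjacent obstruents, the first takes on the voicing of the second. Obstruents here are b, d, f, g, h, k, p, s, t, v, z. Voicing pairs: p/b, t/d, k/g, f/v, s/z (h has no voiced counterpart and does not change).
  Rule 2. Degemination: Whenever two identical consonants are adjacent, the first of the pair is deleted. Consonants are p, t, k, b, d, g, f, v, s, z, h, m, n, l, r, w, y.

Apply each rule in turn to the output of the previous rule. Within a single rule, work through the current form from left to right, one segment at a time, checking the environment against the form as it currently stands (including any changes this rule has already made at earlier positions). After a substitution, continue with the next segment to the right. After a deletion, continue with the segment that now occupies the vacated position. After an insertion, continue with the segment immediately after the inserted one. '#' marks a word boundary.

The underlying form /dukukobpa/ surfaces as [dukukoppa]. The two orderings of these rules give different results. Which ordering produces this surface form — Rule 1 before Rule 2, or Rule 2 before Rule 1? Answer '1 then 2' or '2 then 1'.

2 then 1

Order 1 then 2:
  1 Regressive Voicing Assimilation: [dukukobpa] → [dukukoppa]
  2 Degemination: [dukukoppa] → [dukukopa]
  result: [dukukopa]
Order 2 then 1:
  2 Degemination: no change — [dukukobpa]
  1 Regressive Voicing Assimilation: [dukukobpa] → [dukukoppa]
  result: [dukukoppa]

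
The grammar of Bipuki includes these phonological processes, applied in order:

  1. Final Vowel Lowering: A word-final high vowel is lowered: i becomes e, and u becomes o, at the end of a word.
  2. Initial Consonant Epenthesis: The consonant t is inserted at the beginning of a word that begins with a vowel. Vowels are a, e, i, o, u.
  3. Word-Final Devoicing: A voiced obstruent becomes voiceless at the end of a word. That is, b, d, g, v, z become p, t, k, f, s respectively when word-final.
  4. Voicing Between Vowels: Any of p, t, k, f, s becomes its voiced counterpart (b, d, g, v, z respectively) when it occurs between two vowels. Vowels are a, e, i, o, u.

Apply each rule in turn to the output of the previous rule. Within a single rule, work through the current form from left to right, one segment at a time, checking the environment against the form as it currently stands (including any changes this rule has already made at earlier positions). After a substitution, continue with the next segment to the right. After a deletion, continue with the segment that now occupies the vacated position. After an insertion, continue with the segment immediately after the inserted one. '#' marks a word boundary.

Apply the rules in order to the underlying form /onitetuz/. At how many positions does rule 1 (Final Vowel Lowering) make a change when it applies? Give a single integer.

1 Final Vowel Lowering: no change — [onitetuz]
2 Initial Consonant Epenthesis: [onitetuz] → [tonitetuz]
3 Word-Final Devoicing: [tonitetuz] → [tonitetus]
4 Voicing Between Vowels: [tonitetus] → [tonidedus]
Rule 1 changed 0 position(s).

0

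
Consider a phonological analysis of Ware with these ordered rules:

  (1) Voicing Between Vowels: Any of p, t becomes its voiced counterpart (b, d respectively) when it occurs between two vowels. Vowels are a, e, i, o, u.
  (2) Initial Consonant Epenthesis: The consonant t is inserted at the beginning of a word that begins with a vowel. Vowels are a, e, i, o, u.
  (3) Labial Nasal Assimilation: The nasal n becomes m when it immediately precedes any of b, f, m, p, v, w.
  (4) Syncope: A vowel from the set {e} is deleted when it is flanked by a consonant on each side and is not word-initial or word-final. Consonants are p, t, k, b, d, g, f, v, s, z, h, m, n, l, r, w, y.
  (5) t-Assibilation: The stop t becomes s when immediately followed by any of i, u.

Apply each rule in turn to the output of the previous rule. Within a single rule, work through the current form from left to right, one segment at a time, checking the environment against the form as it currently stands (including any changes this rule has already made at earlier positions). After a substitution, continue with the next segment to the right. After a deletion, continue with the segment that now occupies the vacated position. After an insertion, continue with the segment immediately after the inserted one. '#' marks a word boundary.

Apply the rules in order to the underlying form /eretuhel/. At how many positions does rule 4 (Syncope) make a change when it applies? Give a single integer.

3

(1) Voicing Between Vowels: [eretuhel] → [ereduhel]
(2) Initial Consonant Epenthesis: [ereduhel] → [tereduhel]
(3) Labial Nasal Assimilation: no change — [tereduhel]
(4) Syncope: [tereduhel] → [trduhl]
(5) t-Assibilation: no change — [trduhl]
Rule 4 changed 3 position(s).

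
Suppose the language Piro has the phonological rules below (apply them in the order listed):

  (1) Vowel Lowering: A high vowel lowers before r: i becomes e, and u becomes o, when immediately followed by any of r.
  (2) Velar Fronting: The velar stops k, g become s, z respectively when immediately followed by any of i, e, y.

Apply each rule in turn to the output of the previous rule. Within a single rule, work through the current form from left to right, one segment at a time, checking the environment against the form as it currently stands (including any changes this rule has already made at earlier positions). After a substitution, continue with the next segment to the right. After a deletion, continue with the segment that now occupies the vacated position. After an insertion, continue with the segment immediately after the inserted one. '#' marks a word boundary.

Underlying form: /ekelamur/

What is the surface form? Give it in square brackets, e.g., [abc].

(1) Vowel Lowering: [ekelamur] → [ekelamor]
(2) Velar Fronting: [ekelamor] → [eselamor]

[eselamor]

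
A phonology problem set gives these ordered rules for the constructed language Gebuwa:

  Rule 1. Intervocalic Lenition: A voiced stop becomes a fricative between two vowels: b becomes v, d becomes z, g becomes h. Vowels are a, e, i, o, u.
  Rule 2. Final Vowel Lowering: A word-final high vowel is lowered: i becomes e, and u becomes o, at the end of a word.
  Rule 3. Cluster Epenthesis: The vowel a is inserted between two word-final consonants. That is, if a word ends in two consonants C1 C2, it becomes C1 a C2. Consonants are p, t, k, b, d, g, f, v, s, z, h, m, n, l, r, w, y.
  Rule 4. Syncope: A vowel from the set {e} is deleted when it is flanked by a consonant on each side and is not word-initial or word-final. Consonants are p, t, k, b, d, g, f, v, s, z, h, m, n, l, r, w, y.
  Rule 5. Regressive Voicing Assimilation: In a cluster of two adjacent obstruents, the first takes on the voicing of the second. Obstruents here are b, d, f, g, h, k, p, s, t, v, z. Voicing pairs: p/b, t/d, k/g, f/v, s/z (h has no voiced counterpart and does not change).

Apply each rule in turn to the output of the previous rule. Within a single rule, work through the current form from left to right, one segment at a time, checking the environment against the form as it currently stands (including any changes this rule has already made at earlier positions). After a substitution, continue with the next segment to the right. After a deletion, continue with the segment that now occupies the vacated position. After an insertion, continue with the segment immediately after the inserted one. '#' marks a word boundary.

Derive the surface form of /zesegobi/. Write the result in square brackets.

Rule 1 Intervocalic Lenition: [zesegobi] → [zesehovi]
Rule 2 Final Vowel Lowering: [zesehovi] → [zesehove]
Rule 3 Cluster Epenthesis: no change — [zesehove]
Rule 4 Syncope: [zesehove] → [zshove]
Rule 5 Regressive Voicing Assimilation: [zshove] → [sshove]

[sshove]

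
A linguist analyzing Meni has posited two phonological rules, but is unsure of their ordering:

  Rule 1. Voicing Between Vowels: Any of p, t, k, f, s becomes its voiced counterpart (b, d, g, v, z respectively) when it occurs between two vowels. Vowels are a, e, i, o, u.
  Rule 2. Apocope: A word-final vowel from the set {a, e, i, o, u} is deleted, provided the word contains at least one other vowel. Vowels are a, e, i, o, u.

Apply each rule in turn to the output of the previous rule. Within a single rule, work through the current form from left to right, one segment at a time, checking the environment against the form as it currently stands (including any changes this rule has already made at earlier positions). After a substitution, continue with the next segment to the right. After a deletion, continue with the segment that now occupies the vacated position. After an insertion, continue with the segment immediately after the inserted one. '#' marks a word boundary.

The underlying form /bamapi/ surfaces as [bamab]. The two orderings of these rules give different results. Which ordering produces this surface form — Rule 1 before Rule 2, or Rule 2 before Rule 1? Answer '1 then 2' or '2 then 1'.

Order 1 then 2:
  1 Voicing Between Vowels: [bamapi] → [bamabi]
  2 Apocope: [bamabi] → [bamab]
  result: [bamab]
Order 2 then 1:
  2 Apocope: [bamapi] → [bamap]
  1 Voicing Between Vowels: no change — [bamap]
  result: [bamap]

1 then 2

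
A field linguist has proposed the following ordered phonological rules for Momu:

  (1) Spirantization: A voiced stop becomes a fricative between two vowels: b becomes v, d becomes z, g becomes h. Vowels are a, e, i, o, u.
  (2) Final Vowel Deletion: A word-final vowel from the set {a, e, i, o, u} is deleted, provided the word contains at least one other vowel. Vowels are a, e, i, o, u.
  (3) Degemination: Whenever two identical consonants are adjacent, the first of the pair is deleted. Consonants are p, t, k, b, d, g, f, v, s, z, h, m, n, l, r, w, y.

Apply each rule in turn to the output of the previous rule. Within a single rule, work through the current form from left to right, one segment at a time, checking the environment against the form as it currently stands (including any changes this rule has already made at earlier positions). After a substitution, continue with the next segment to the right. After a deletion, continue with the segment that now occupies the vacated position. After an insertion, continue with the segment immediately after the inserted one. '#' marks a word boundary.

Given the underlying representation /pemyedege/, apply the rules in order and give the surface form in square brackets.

(1) Spirantization: [pemyedege] → [pemyezehe]
(2) Final Vowel Deletion: [pemyezehe] → [pemyezeh]
(3) Degemination: no change — [pemyezeh]

[pemyezeh]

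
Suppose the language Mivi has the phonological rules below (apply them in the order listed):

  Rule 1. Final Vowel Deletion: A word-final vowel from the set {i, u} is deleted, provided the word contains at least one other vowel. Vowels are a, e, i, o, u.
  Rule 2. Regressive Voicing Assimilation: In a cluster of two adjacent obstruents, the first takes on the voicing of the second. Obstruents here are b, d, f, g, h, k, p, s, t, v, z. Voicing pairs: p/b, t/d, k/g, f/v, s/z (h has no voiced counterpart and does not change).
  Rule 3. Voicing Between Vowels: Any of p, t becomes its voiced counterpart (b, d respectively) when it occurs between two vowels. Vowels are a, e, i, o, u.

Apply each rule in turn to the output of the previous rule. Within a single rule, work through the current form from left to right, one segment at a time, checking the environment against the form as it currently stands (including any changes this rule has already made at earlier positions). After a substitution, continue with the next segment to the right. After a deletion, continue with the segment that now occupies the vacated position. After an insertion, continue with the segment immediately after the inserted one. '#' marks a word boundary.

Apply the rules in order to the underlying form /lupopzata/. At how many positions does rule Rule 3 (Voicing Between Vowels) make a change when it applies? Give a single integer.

Rule 1 Final Vowel Deletion: no change — [lupopzata]
Rule 2 Regressive Voicing Assimilation: [lupopzata] → [lupobzata]
Rule 3 Voicing Between Vowels: [lupobzata] → [lubobzada]
Rule Rule 3 changed 2 position(s).

2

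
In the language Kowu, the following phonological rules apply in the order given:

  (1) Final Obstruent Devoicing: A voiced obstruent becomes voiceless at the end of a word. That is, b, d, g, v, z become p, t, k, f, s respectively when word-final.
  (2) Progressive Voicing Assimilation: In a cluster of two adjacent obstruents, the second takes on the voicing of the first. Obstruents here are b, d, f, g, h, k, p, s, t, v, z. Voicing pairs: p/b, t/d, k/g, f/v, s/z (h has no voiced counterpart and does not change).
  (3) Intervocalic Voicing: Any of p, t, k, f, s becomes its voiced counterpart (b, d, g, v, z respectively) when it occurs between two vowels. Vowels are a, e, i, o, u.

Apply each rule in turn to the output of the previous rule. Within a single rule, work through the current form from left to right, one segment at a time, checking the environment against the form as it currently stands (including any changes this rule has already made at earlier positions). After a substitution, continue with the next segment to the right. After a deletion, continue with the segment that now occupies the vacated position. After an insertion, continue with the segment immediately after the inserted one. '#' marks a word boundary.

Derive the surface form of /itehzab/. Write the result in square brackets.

[idehsap]

(1) Final Obstruent Devoicing: [itehzab] → [itehzap]
(2) Progressive Voicing Assimilation: [itehzap] → [itehsap]
(3) Intervocalic Voicing: [itehsap] → [idehsap]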